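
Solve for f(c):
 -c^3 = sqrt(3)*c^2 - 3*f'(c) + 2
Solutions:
 f(c) = C1 + c^4/12 + sqrt(3)*c^3/9 + 2*c/3


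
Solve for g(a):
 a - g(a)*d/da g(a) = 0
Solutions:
 g(a) = -sqrt(C1 + a^2)
 g(a) = sqrt(C1 + a^2)


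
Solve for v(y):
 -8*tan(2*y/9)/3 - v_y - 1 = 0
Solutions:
 v(y) = C1 - y + 12*log(cos(2*y/9))


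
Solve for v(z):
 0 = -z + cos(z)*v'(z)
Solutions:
 v(z) = C1 + Integral(z/cos(z), z)


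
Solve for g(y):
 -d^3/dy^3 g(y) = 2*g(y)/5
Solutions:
 g(y) = C3*exp(-2^(1/3)*5^(2/3)*y/5) + (C1*sin(2^(1/3)*sqrt(3)*5^(2/3)*y/10) + C2*cos(2^(1/3)*sqrt(3)*5^(2/3)*y/10))*exp(2^(1/3)*5^(2/3)*y/10)


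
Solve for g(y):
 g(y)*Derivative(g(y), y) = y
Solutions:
 g(y) = -sqrt(C1 + y^2)
 g(y) = sqrt(C1 + y^2)


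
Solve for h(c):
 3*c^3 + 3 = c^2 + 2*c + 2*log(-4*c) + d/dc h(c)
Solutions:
 h(c) = C1 + 3*c^4/4 - c^3/3 - c^2 - 2*c*log(-c) + c*(5 - 4*log(2))


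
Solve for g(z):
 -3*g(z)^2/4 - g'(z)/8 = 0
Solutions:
 g(z) = 1/(C1 + 6*z)


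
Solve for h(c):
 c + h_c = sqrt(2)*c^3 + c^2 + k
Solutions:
 h(c) = C1 + sqrt(2)*c^4/4 + c^3/3 - c^2/2 + c*k


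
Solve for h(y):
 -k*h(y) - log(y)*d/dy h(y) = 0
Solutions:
 h(y) = C1*exp(-k*li(y))


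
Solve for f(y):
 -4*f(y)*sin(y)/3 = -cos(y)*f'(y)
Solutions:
 f(y) = C1/cos(y)^(4/3)


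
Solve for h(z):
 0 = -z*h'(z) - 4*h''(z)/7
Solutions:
 h(z) = C1 + C2*erf(sqrt(14)*z/4)


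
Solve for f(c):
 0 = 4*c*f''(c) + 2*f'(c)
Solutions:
 f(c) = C1 + C2*sqrt(c)


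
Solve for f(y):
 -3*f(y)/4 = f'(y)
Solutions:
 f(y) = C1*exp(-3*y/4)


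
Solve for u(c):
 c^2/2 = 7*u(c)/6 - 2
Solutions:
 u(c) = 3*c^2/7 + 12/7


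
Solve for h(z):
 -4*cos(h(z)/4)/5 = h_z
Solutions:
 4*z/5 - 2*log(sin(h(z)/4) - 1) + 2*log(sin(h(z)/4) + 1) = C1


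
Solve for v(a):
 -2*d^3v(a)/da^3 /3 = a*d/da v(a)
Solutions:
 v(a) = C1 + Integral(C2*airyai(-2^(2/3)*3^(1/3)*a/2) + C3*airybi(-2^(2/3)*3^(1/3)*a/2), a)


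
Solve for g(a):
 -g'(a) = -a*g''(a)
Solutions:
 g(a) = C1 + C2*a^2


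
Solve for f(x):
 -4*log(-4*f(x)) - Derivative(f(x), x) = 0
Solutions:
 Integral(1/(log(-_y) + 2*log(2)), (_y, f(x)))/4 = C1 - x


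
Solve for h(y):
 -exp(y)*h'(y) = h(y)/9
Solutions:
 h(y) = C1*exp(exp(-y)/9)


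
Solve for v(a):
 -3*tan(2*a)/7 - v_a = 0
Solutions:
 v(a) = C1 + 3*log(cos(2*a))/14


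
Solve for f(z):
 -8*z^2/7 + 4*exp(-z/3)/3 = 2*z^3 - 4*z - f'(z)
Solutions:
 f(z) = C1 + z^4/2 + 8*z^3/21 - 2*z^2 + 4*exp(-z/3)


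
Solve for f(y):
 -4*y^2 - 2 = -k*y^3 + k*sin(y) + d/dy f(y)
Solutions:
 f(y) = C1 + k*y^4/4 + k*cos(y) - 4*y^3/3 - 2*y


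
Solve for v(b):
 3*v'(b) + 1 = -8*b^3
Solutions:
 v(b) = C1 - 2*b^4/3 - b/3


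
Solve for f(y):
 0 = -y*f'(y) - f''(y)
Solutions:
 f(y) = C1 + C2*erf(sqrt(2)*y/2)


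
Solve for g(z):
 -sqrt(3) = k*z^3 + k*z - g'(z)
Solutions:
 g(z) = C1 + k*z^4/4 + k*z^2/2 + sqrt(3)*z


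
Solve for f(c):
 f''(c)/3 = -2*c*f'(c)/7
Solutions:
 f(c) = C1 + C2*erf(sqrt(21)*c/7)


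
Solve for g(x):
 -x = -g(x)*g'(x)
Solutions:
 g(x) = -sqrt(C1 + x^2)
 g(x) = sqrt(C1 + x^2)


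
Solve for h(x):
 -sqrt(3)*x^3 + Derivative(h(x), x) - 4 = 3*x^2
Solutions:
 h(x) = C1 + sqrt(3)*x^4/4 + x^3 + 4*x


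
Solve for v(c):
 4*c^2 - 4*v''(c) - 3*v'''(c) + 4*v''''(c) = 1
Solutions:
 v(c) = C1 + C2*c + C3*exp(c*(3 - sqrt(73))/8) + C4*exp(c*(3 + sqrt(73))/8) + c^4/12 - c^3/4 + 23*c^2/16


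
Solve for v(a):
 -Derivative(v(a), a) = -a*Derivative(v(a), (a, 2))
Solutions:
 v(a) = C1 + C2*a^2


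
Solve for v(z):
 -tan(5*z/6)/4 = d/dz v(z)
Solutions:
 v(z) = C1 + 3*log(cos(5*z/6))/10


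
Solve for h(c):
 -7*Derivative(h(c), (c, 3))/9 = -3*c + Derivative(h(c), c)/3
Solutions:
 h(c) = C1 + C2*sin(sqrt(21)*c/7) + C3*cos(sqrt(21)*c/7) + 9*c^2/2


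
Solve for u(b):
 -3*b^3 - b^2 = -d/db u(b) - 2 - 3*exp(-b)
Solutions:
 u(b) = C1 + 3*b^4/4 + b^3/3 - 2*b + 3*exp(-b)


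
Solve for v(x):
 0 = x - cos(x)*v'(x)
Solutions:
 v(x) = C1 + Integral(x/cos(x), x)


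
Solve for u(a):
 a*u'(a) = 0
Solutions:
 u(a) = C1


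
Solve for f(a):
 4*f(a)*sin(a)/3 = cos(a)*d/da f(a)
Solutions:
 f(a) = C1/cos(a)^(4/3)


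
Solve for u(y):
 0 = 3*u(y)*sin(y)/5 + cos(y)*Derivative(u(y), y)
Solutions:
 u(y) = C1*cos(y)^(3/5)


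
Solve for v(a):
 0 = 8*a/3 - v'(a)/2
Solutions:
 v(a) = C1 + 8*a^2/3


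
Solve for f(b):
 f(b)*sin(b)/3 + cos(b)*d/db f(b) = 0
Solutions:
 f(b) = C1*cos(b)^(1/3)


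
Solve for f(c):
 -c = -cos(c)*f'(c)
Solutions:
 f(c) = C1 + Integral(c/cos(c), c)


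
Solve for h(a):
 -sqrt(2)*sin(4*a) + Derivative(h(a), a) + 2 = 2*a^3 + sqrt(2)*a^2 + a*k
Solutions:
 h(a) = C1 + a^4/2 + sqrt(2)*a^3/3 + a^2*k/2 - 2*a - sqrt(2)*cos(4*a)/4


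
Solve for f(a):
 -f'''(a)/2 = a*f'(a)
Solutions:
 f(a) = C1 + Integral(C2*airyai(-2^(1/3)*a) + C3*airybi(-2^(1/3)*a), a)


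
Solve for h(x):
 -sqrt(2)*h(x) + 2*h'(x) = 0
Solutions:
 h(x) = C1*exp(sqrt(2)*x/2)


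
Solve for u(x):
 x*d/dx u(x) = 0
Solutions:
 u(x) = C1


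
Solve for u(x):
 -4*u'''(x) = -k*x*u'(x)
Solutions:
 u(x) = C1 + Integral(C2*airyai(2^(1/3)*k^(1/3)*x/2) + C3*airybi(2^(1/3)*k^(1/3)*x/2), x)


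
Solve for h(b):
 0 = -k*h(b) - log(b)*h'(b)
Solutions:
 h(b) = C1*exp(-k*li(b))


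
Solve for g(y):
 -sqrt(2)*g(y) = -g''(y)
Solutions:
 g(y) = C1*exp(-2^(1/4)*y) + C2*exp(2^(1/4)*y)


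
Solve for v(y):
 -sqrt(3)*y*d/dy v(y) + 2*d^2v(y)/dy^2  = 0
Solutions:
 v(y) = C1 + C2*erfi(3^(1/4)*y/2)


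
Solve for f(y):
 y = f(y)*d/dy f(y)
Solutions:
 f(y) = -sqrt(C1 + y^2)
 f(y) = sqrt(C1 + y^2)


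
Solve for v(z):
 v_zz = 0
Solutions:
 v(z) = C1 + C2*z


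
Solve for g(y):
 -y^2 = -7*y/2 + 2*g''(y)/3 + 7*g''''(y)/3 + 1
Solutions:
 g(y) = C1 + C2*y + C3*sin(sqrt(14)*y/7) + C4*cos(sqrt(14)*y/7) - y^4/8 + 7*y^3/8 + 9*y^2/2


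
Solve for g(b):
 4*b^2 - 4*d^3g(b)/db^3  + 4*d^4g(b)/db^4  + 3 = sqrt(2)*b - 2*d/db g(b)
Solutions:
 g(b) = C1 + C2*exp(b*(2*2^(2/3)/(3*sqrt(57) + 23)^(1/3) + 4 + 2^(1/3)*(3*sqrt(57) + 23)^(1/3))/12)*sin(2^(1/3)*sqrt(3)*b*(-(3*sqrt(57) + 23)^(1/3) + 2*2^(1/3)/(3*sqrt(57) + 23)^(1/3))/12) + C3*exp(b*(2*2^(2/3)/(3*sqrt(57) + 23)^(1/3) + 4 + 2^(1/3)*(3*sqrt(57) + 23)^(1/3))/12)*cos(2^(1/3)*sqrt(3)*b*(-(3*sqrt(57) + 23)^(1/3) + 2*2^(1/3)/(3*sqrt(57) + 23)^(1/3))/12) + C4*exp(b*(-2^(1/3)*(3*sqrt(57) + 23)^(1/3) - 2*2^(2/3)/(3*sqrt(57) + 23)^(1/3) + 2)/6) - 2*b^3/3 + sqrt(2)*b^2/4 - 19*b/2


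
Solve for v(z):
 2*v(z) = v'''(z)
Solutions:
 v(z) = C3*exp(2^(1/3)*z) + (C1*sin(2^(1/3)*sqrt(3)*z/2) + C2*cos(2^(1/3)*sqrt(3)*z/2))*exp(-2^(1/3)*z/2)


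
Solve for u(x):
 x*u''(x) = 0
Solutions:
 u(x) = C1 + C2*x


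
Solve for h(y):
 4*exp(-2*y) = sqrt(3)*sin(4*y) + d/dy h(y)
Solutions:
 h(y) = C1 + sqrt(3)*cos(4*y)/4 - 2*exp(-2*y)


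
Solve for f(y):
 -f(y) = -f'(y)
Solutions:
 f(y) = C1*exp(y)


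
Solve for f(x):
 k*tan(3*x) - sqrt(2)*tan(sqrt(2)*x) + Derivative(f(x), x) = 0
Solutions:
 f(x) = C1 + k*log(cos(3*x))/3 - log(cos(sqrt(2)*x))


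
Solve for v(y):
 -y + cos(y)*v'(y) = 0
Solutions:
 v(y) = C1 + Integral(y/cos(y), y)


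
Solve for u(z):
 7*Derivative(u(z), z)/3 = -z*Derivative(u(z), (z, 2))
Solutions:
 u(z) = C1 + C2/z^(4/3)


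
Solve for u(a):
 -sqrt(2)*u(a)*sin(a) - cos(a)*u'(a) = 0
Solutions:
 u(a) = C1*cos(a)^(sqrt(2))


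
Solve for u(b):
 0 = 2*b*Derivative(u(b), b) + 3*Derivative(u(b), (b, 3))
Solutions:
 u(b) = C1 + Integral(C2*airyai(-2^(1/3)*3^(2/3)*b/3) + C3*airybi(-2^(1/3)*3^(2/3)*b/3), b)


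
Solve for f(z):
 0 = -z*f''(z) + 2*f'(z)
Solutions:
 f(z) = C1 + C2*z^3


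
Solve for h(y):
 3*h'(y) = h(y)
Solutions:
 h(y) = C1*exp(y/3)


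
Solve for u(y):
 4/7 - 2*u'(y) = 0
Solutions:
 u(y) = C1 + 2*y/7


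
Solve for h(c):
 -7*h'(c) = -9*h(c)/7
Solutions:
 h(c) = C1*exp(9*c/49)


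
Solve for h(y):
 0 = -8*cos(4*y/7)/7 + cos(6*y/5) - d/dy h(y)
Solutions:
 h(y) = C1 - 2*sin(4*y/7) + 5*sin(6*y/5)/6


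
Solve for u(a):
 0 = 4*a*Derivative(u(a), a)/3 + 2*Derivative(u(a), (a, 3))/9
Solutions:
 u(a) = C1 + Integral(C2*airyai(-6^(1/3)*a) + C3*airybi(-6^(1/3)*a), a)


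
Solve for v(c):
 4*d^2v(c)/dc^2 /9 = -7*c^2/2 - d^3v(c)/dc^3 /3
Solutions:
 v(c) = C1 + C2*c + C3*exp(-4*c/3) - 21*c^4/32 + 63*c^3/32 - 567*c^2/128


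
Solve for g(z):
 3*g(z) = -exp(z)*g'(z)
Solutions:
 g(z) = C1*exp(3*exp(-z))


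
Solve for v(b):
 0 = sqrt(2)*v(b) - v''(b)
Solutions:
 v(b) = C1*exp(-2^(1/4)*b) + C2*exp(2^(1/4)*b)


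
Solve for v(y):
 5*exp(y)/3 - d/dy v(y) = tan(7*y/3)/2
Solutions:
 v(y) = C1 + 5*exp(y)/3 + 3*log(cos(7*y/3))/14


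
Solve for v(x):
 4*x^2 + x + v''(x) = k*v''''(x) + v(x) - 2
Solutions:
 v(x) = C1*exp(-sqrt(2)*x*sqrt((1 - sqrt(1 - 4*k))/k)/2) + C2*exp(sqrt(2)*x*sqrt((1 - sqrt(1 - 4*k))/k)/2) + C3*exp(-sqrt(2)*x*sqrt((sqrt(1 - 4*k) + 1)/k)/2) + C4*exp(sqrt(2)*x*sqrt((sqrt(1 - 4*k) + 1)/k)/2) + 4*x^2 + x + 10


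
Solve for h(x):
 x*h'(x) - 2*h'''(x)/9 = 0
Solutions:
 h(x) = C1 + Integral(C2*airyai(6^(2/3)*x/2) + C3*airybi(6^(2/3)*x/2), x)


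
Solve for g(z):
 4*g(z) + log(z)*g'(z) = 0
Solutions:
 g(z) = C1*exp(-4*li(z))


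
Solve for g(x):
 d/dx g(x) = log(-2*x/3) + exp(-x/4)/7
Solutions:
 g(x) = C1 + x*log(-x) + x*(-log(3) - 1 + log(2)) - 4*exp(-x/4)/7


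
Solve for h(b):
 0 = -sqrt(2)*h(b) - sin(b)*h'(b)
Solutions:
 h(b) = C1*(cos(b) + 1)^(sqrt(2)/2)/(cos(b) - 1)^(sqrt(2)/2)


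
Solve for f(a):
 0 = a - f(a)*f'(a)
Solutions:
 f(a) = -sqrt(C1 + a^2)
 f(a) = sqrt(C1 + a^2)


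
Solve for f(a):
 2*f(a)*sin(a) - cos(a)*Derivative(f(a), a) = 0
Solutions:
 f(a) = C1/cos(a)^2


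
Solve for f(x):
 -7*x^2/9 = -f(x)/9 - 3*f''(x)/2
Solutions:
 f(x) = C1*sin(sqrt(6)*x/9) + C2*cos(sqrt(6)*x/9) + 7*x^2 - 189


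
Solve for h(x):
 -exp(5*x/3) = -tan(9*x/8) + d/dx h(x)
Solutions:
 h(x) = C1 - 3*exp(5*x/3)/5 - 8*log(cos(9*x/8))/9


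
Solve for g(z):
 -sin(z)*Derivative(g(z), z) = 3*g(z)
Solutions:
 g(z) = C1*(cos(z) + 1)^(3/2)/(cos(z) - 1)^(3/2)


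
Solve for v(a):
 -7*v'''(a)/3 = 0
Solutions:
 v(a) = C1 + C2*a + C3*a^2


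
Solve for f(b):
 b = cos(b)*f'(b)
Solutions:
 f(b) = C1 + Integral(b/cos(b), b)


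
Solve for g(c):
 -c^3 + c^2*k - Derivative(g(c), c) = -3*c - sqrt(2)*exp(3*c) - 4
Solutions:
 g(c) = C1 - c^4/4 + c^3*k/3 + 3*c^2/2 + 4*c + sqrt(2)*exp(3*c)/3


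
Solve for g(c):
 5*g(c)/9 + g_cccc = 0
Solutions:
 g(c) = (C1*sin(5^(1/4)*sqrt(6)*c/6) + C2*cos(5^(1/4)*sqrt(6)*c/6))*exp(-5^(1/4)*sqrt(6)*c/6) + (C3*sin(5^(1/4)*sqrt(6)*c/6) + C4*cos(5^(1/4)*sqrt(6)*c/6))*exp(5^(1/4)*sqrt(6)*c/6)


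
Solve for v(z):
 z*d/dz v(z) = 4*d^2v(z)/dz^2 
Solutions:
 v(z) = C1 + C2*erfi(sqrt(2)*z/4)


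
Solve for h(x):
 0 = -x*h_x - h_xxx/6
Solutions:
 h(x) = C1 + Integral(C2*airyai(-6^(1/3)*x) + C3*airybi(-6^(1/3)*x), x)


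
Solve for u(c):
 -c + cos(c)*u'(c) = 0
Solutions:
 u(c) = C1 + Integral(c/cos(c), c)


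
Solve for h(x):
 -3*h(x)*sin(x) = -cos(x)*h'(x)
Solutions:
 h(x) = C1/cos(x)^3


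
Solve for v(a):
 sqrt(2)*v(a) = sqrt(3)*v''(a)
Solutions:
 v(a) = C1*exp(-2^(1/4)*3^(3/4)*a/3) + C2*exp(2^(1/4)*3^(3/4)*a/3)


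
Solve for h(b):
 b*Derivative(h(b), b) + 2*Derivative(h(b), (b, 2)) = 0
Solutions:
 h(b) = C1 + C2*erf(b/2)


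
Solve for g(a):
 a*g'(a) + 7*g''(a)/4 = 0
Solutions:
 g(a) = C1 + C2*erf(sqrt(14)*a/7)


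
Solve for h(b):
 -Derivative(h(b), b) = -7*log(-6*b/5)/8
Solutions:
 h(b) = C1 + 7*b*log(-b)/8 + 7*b*(-log(5) - 1 + log(6))/8


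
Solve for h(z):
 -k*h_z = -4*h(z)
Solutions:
 h(z) = C1*exp(4*z/k)


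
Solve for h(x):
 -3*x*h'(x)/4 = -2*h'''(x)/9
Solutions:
 h(x) = C1 + Integral(C2*airyai(3*x/2) + C3*airybi(3*x/2), x)


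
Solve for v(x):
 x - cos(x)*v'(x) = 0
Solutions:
 v(x) = C1 + Integral(x/cos(x), x)


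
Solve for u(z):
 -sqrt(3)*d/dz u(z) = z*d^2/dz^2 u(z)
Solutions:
 u(z) = C1 + C2*z^(1 - sqrt(3))


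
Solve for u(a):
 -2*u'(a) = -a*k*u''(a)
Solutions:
 u(a) = C1 + a^(((re(k) + 2)*re(k) + im(k)^2)/(re(k)^2 + im(k)^2))*(C2*sin(2*log(a)*Abs(im(k))/(re(k)^2 + im(k)^2)) + C3*cos(2*log(a)*im(k)/(re(k)^2 + im(k)^2)))


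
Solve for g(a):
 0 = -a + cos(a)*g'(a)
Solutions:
 g(a) = C1 + Integral(a/cos(a), a)


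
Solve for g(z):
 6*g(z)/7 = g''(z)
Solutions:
 g(z) = C1*exp(-sqrt(42)*z/7) + C2*exp(sqrt(42)*z/7)


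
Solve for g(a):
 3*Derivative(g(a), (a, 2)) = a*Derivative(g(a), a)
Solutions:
 g(a) = C1 + C2*erfi(sqrt(6)*a/6)


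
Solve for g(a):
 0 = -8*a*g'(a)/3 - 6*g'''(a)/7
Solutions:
 g(a) = C1 + Integral(C2*airyai(-84^(1/3)*a/3) + C3*airybi(-84^(1/3)*a/3), a)


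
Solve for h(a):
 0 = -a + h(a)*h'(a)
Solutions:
 h(a) = -sqrt(C1 + a^2)
 h(a) = sqrt(C1 + a^2)


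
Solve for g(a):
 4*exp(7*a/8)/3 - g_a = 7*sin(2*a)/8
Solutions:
 g(a) = C1 + 32*exp(7*a/8)/21 + 7*cos(2*a)/16


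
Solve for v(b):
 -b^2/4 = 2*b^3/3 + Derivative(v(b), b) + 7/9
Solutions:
 v(b) = C1 - b^4/6 - b^3/12 - 7*b/9


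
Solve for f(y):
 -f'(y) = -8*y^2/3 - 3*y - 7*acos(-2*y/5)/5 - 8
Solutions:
 f(y) = C1 + 8*y^3/9 + 3*y^2/2 + 7*y*acos(-2*y/5)/5 + 8*y + 7*sqrt(25 - 4*y^2)/10


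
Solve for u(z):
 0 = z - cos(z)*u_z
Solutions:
 u(z) = C1 + Integral(z/cos(z), z)


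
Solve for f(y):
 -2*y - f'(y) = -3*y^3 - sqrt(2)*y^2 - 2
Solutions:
 f(y) = C1 + 3*y^4/4 + sqrt(2)*y^3/3 - y^2 + 2*y


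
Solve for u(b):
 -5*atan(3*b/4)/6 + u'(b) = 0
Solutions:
 u(b) = C1 + 5*b*atan(3*b/4)/6 - 5*log(9*b^2 + 16)/9


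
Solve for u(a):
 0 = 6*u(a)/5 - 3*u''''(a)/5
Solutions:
 u(a) = C1*exp(-2^(1/4)*a) + C2*exp(2^(1/4)*a) + C3*sin(2^(1/4)*a) + C4*cos(2^(1/4)*a)


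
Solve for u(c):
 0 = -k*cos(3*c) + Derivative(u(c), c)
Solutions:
 u(c) = C1 + k*sin(3*c)/3


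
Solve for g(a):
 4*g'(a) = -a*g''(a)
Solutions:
 g(a) = C1 + C2/a^3


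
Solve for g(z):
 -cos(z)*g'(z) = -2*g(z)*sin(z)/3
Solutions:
 g(z) = C1/cos(z)^(2/3)


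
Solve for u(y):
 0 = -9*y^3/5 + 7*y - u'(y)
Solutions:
 u(y) = C1 - 9*y^4/20 + 7*y^2/2


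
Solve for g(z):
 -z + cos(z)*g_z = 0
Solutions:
 g(z) = C1 + Integral(z/cos(z), z)


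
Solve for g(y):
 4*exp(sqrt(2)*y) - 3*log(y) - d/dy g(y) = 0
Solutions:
 g(y) = C1 - 3*y*log(y) + 3*y + 2*sqrt(2)*exp(sqrt(2)*y)


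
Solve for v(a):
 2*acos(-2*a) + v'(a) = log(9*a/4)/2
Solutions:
 v(a) = C1 + a*log(a)/2 - 2*a*acos(-2*a) - a*log(2) - a/2 + a*log(3) - sqrt(1 - 4*a^2)


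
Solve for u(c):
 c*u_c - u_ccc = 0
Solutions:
 u(c) = C1 + Integral(C2*airyai(c) + C3*airybi(c), c)


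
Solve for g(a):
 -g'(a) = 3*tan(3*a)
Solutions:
 g(a) = C1 + log(cos(3*a))


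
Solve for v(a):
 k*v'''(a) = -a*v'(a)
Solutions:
 v(a) = C1 + Integral(C2*airyai(a*(-1/k)^(1/3)) + C3*airybi(a*(-1/k)^(1/3)), a)


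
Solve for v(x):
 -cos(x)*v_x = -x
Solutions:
 v(x) = C1 + Integral(x/cos(x), x)


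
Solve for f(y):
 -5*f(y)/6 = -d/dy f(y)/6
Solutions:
 f(y) = C1*exp(5*y)


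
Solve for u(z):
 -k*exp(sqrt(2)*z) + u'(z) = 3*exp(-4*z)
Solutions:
 u(z) = C1 + sqrt(2)*k*exp(sqrt(2)*z)/2 - 3*exp(-4*z)/4


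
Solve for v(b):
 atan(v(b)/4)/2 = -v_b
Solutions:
 Integral(1/atan(_y/4), (_y, v(b))) = C1 - b/2


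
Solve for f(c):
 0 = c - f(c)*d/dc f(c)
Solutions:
 f(c) = -sqrt(C1 + c^2)
 f(c) = sqrt(C1 + c^2)


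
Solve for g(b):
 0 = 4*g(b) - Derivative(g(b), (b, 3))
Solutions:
 g(b) = C3*exp(2^(2/3)*b) + (C1*sin(2^(2/3)*sqrt(3)*b/2) + C2*cos(2^(2/3)*sqrt(3)*b/2))*exp(-2^(2/3)*b/2)


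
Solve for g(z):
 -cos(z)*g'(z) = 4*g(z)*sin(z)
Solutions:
 g(z) = C1*cos(z)^4


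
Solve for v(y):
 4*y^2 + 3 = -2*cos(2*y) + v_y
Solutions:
 v(y) = C1 + 4*y^3/3 + 3*y + sin(2*y)


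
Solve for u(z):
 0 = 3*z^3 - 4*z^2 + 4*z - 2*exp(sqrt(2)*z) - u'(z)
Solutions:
 u(z) = C1 + 3*z^4/4 - 4*z^3/3 + 2*z^2 - sqrt(2)*exp(sqrt(2)*z)


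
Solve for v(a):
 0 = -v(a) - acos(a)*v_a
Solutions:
 v(a) = C1*exp(-Integral(1/acos(a), a))


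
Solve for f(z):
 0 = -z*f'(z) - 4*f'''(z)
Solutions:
 f(z) = C1 + Integral(C2*airyai(-2^(1/3)*z/2) + C3*airybi(-2^(1/3)*z/2), z)


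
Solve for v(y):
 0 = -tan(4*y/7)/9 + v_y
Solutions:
 v(y) = C1 - 7*log(cos(4*y/7))/36


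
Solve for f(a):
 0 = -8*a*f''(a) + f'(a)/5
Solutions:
 f(a) = C1 + C2*a^(41/40)


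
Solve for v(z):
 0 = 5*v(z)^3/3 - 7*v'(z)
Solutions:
 v(z) = -sqrt(42)*sqrt(-1/(C1 + 5*z))/2
 v(z) = sqrt(42)*sqrt(-1/(C1 + 5*z))/2


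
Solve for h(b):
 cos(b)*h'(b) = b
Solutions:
 h(b) = C1 + Integral(b/cos(b), b)


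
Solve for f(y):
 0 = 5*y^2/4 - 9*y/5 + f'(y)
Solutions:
 f(y) = C1 - 5*y^3/12 + 9*y^2/10


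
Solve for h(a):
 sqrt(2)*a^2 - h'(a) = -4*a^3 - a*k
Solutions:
 h(a) = C1 + a^4 + sqrt(2)*a^3/3 + a^2*k/2


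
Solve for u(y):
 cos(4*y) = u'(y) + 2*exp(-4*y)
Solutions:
 u(y) = C1 + sin(4*y)/4 + exp(-4*y)/2


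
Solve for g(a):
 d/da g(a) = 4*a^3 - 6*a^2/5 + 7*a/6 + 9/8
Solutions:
 g(a) = C1 + a^4 - 2*a^3/5 + 7*a^2/12 + 9*a/8


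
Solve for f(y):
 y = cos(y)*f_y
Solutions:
 f(y) = C1 + Integral(y/cos(y), y)


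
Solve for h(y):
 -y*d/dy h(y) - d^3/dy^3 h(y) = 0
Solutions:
 h(y) = C1 + Integral(C2*airyai(-y) + C3*airybi(-y), y)


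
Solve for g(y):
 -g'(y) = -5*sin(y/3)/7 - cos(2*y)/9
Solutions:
 g(y) = C1 + sin(2*y)/18 - 15*cos(y/3)/7


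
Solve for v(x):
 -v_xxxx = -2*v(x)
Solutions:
 v(x) = C1*exp(-2^(1/4)*x) + C2*exp(2^(1/4)*x) + C3*sin(2^(1/4)*x) + C4*cos(2^(1/4)*x)


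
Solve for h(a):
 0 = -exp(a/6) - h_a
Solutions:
 h(a) = C1 - 6*exp(a/6)


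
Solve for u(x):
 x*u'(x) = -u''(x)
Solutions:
 u(x) = C1 + C2*erf(sqrt(2)*x/2)


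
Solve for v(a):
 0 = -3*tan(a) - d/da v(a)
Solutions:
 v(a) = C1 + 3*log(cos(a))


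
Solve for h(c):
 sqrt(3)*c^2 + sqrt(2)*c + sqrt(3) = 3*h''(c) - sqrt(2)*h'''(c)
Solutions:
 h(c) = C1 + C2*c + C3*exp(3*sqrt(2)*c/2) + sqrt(3)*c^4/36 + c^3*(3*sqrt(2) + 2*sqrt(6))/54 + c^2*(6 + 13*sqrt(3))/54


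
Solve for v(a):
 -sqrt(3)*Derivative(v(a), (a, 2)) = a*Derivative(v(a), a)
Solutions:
 v(a) = C1 + C2*erf(sqrt(2)*3^(3/4)*a/6)


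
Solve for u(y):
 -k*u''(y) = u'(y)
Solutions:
 u(y) = C1 + C2*exp(-y/k)


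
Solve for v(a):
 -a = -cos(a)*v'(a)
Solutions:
 v(a) = C1 + Integral(a/cos(a), a)


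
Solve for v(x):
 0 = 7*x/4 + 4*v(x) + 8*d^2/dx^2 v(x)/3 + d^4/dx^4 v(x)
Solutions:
 v(x) = -7*x/16 + (C1*sin(sqrt(2)*x*cos(atan(sqrt(5)/2)/2)) + C2*cos(sqrt(2)*x*cos(atan(sqrt(5)/2)/2)))*exp(-sqrt(2)*x*sin(atan(sqrt(5)/2)/2)) + (C3*sin(sqrt(2)*x*cos(atan(sqrt(5)/2)/2)) + C4*cos(sqrt(2)*x*cos(atan(sqrt(5)/2)/2)))*exp(sqrt(2)*x*sin(atan(sqrt(5)/2)/2))


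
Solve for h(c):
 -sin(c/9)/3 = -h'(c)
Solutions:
 h(c) = C1 - 3*cos(c/9)


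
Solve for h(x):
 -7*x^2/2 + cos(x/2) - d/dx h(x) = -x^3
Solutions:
 h(x) = C1 + x^4/4 - 7*x^3/6 + 2*sin(x/2)


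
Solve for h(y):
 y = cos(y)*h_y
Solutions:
 h(y) = C1 + Integral(y/cos(y), y)


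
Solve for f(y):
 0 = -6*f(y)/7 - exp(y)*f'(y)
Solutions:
 f(y) = C1*exp(6*exp(-y)/7)


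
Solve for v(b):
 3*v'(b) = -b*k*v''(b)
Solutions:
 v(b) = C1 + b^(((re(k) - 3)*re(k) + im(k)^2)/(re(k)^2 + im(k)^2))*(C2*sin(3*log(b)*Abs(im(k))/(re(k)^2 + im(k)^2)) + C3*cos(3*log(b)*im(k)/(re(k)^2 + im(k)^2)))


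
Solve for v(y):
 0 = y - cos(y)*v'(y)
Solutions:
 v(y) = C1 + Integral(y/cos(y), y)


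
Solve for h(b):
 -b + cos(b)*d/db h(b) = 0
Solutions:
 h(b) = C1 + Integral(b/cos(b), b)


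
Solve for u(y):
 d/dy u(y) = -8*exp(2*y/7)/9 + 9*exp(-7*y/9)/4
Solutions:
 u(y) = C1 - 28*exp(2*y/7)/9 - 81*exp(-7*y/9)/28


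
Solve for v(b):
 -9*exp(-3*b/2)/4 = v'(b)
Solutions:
 v(b) = C1 + 3*exp(-3*b/2)/2


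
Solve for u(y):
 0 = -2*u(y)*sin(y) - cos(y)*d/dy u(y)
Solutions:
 u(y) = C1*cos(y)^2


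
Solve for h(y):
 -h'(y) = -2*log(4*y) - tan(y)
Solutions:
 h(y) = C1 + 2*y*log(y) - 2*y + 4*y*log(2) - log(cos(y))


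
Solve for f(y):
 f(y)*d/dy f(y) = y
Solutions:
 f(y) = -sqrt(C1 + y^2)
 f(y) = sqrt(C1 + y^2)


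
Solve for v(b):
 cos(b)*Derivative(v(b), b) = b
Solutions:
 v(b) = C1 + Integral(b/cos(b), b)


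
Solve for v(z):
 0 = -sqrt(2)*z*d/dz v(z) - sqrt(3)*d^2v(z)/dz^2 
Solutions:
 v(z) = C1 + C2*erf(6^(3/4)*z/6)


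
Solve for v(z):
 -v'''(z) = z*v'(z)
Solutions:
 v(z) = C1 + Integral(C2*airyai(-z) + C3*airybi(-z), z)


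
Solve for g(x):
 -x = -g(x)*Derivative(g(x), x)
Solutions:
 g(x) = -sqrt(C1 + x^2)
 g(x) = sqrt(C1 + x^2)


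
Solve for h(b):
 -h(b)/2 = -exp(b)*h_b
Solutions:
 h(b) = C1*exp(-exp(-b)/2)


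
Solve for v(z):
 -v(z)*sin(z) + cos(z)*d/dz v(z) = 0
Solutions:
 v(z) = C1/cos(z)


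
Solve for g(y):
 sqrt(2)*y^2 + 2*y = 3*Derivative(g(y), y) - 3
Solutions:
 g(y) = C1 + sqrt(2)*y^3/9 + y^2/3 + y


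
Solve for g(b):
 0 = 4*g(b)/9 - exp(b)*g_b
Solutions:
 g(b) = C1*exp(-4*exp(-b)/9)


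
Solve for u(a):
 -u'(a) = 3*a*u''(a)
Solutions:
 u(a) = C1 + C2*a^(2/3)


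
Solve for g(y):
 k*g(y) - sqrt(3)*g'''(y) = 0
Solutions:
 g(y) = C1*exp(3^(5/6)*k^(1/3)*y/3) + C2*exp(k^(1/3)*y*(-3^(5/6) + 3*3^(1/3)*I)/6) + C3*exp(-k^(1/3)*y*(3^(5/6) + 3*3^(1/3)*I)/6)


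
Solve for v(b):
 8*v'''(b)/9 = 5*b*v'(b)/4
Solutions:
 v(b) = C1 + Integral(C2*airyai(90^(1/3)*b/4) + C3*airybi(90^(1/3)*b/4), b)


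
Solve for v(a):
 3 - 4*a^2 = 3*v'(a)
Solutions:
 v(a) = C1 - 4*a^3/9 + a


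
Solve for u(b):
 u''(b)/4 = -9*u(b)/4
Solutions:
 u(b) = C1*sin(3*b) + C2*cos(3*b)


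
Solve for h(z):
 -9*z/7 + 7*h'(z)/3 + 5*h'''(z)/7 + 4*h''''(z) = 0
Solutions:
 h(z) = C1 + C2*exp(z*(-10 + 25/(588*sqrt(86561) + 172997)^(1/3) + (588*sqrt(86561) + 172997)^(1/3))/168)*sin(sqrt(3)*z*(-(588*sqrt(86561) + 172997)^(1/3) + 25/(588*sqrt(86561) + 172997)^(1/3))/168) + C3*exp(z*(-10 + 25/(588*sqrt(86561) + 172997)^(1/3) + (588*sqrt(86561) + 172997)^(1/3))/168)*cos(sqrt(3)*z*(-(588*sqrt(86561) + 172997)^(1/3) + 25/(588*sqrt(86561) + 172997)^(1/3))/168) + C4*exp(-z*(25/(588*sqrt(86561) + 172997)^(1/3) + 5 + (588*sqrt(86561) + 172997)^(1/3))/84) + 27*z^2/98


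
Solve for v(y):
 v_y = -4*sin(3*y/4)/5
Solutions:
 v(y) = C1 + 16*cos(3*y/4)/15


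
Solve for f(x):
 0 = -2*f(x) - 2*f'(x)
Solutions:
 f(x) = C1*exp(-x)


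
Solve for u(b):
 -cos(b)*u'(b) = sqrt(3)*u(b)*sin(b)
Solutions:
 u(b) = C1*cos(b)^(sqrt(3))


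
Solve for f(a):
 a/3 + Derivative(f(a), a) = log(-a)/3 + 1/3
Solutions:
 f(a) = C1 - a^2/6 + a*log(-a)/3


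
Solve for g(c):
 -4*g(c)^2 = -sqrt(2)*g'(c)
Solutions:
 g(c) = -1/(C1 + 2*sqrt(2)*c)


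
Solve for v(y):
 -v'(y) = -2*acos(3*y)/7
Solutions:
 v(y) = C1 + 2*y*acos(3*y)/7 - 2*sqrt(1 - 9*y^2)/21


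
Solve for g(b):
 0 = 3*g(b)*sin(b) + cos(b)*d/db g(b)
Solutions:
 g(b) = C1*cos(b)^3


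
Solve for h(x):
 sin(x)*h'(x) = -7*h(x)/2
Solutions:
 h(x) = C1*(cos(x) + 1)^(7/4)/(cos(x) - 1)^(7/4)


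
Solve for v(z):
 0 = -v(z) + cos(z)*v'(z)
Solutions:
 v(z) = C1*sqrt(sin(z) + 1)/sqrt(sin(z) - 1)


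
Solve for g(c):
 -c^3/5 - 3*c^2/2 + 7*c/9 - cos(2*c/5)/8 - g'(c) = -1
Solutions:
 g(c) = C1 - c^4/20 - c^3/2 + 7*c^2/18 + c - 5*sin(2*c/5)/16


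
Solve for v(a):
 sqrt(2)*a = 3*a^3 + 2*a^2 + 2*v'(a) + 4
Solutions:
 v(a) = C1 - 3*a^4/8 - a^3/3 + sqrt(2)*a^2/4 - 2*a


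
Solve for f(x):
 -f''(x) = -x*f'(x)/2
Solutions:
 f(x) = C1 + C2*erfi(x/2)


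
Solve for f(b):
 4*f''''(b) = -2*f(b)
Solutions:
 f(b) = (C1*sin(2^(1/4)*b/2) + C2*cos(2^(1/4)*b/2))*exp(-2^(1/4)*b/2) + (C3*sin(2^(1/4)*b/2) + C4*cos(2^(1/4)*b/2))*exp(2^(1/4)*b/2)


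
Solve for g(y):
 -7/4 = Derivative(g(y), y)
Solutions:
 g(y) = C1 - 7*y/4


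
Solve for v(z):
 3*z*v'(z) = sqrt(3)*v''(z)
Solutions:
 v(z) = C1 + C2*erfi(sqrt(2)*3^(1/4)*z/2)


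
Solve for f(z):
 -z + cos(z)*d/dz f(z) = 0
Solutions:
 f(z) = C1 + Integral(z/cos(z), z)


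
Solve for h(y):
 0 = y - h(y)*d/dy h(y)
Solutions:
 h(y) = -sqrt(C1 + y^2)
 h(y) = sqrt(C1 + y^2)


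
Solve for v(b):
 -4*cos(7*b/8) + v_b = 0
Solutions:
 v(b) = C1 + 32*sin(7*b/8)/7


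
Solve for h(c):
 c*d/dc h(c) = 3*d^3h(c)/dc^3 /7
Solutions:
 h(c) = C1 + Integral(C2*airyai(3^(2/3)*7^(1/3)*c/3) + C3*airybi(3^(2/3)*7^(1/3)*c/3), c)


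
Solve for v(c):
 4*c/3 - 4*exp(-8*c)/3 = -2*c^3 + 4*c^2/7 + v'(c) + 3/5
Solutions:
 v(c) = C1 + c^4/2 - 4*c^3/21 + 2*c^2/3 - 3*c/5 + exp(-8*c)/6


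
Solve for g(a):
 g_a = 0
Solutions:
 g(a) = C1


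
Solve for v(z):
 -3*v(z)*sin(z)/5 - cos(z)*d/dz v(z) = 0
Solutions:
 v(z) = C1*cos(z)^(3/5)


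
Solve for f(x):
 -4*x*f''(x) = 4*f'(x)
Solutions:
 f(x) = C1 + C2*log(x)


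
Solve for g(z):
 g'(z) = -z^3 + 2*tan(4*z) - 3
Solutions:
 g(z) = C1 - z^4/4 - 3*z - log(cos(4*z))/2


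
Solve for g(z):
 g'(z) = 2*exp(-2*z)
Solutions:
 g(z) = C1 - exp(-2*z)


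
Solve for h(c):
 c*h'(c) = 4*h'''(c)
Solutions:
 h(c) = C1 + Integral(C2*airyai(2^(1/3)*c/2) + C3*airybi(2^(1/3)*c/2), c)


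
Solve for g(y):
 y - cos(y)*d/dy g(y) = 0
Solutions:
 g(y) = C1 + Integral(y/cos(y), y)


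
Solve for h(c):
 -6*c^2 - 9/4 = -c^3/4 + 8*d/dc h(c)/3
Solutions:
 h(c) = C1 + 3*c^4/128 - 3*c^3/4 - 27*c/32


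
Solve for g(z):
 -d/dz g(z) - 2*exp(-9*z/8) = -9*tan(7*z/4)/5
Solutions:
 g(z) = C1 + 18*log(tan(7*z/4)^2 + 1)/35 + 16*exp(-9*z/8)/9


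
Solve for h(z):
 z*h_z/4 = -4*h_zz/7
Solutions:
 h(z) = C1 + C2*erf(sqrt(14)*z/8)


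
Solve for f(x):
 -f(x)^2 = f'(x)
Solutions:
 f(x) = 1/(C1 + x)


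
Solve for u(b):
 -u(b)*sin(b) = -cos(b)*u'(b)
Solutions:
 u(b) = C1/cos(b)


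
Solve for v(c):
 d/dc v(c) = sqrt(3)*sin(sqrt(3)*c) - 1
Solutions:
 v(c) = C1 - c - cos(sqrt(3)*c)


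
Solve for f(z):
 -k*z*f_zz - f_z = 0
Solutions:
 f(z) = C1 + z^(((re(k) - 1)*re(k) + im(k)^2)/(re(k)^2 + im(k)^2))*(C2*sin(log(z)*Abs(im(k))/(re(k)^2 + im(k)^2)) + C3*cos(log(z)*im(k)/(re(k)^2 + im(k)^2)))


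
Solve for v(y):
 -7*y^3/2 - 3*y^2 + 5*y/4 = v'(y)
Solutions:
 v(y) = C1 - 7*y^4/8 - y^3 + 5*y^2/8


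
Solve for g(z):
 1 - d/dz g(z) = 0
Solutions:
 g(z) = C1 + z


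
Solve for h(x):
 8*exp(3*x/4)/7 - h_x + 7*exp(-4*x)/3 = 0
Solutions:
 h(x) = C1 + 32*exp(3*x/4)/21 - 7*exp(-4*x)/12


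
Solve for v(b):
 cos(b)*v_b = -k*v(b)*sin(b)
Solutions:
 v(b) = C1*exp(k*log(cos(b)))


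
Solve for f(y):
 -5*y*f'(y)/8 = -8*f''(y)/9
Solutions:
 f(y) = C1 + C2*erfi(3*sqrt(10)*y/16)


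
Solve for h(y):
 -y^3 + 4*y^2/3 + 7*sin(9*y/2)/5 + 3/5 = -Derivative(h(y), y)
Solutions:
 h(y) = C1 + y^4/4 - 4*y^3/9 - 3*y/5 + 14*cos(9*y/2)/45


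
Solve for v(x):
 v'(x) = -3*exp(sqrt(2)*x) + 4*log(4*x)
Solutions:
 v(x) = C1 + 4*x*log(x) + 4*x*(-1 + 2*log(2)) - 3*sqrt(2)*exp(sqrt(2)*x)/2


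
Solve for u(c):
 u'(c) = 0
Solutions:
 u(c) = C1


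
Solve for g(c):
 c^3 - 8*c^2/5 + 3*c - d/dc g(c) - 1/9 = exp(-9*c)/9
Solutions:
 g(c) = C1 + c^4/4 - 8*c^3/15 + 3*c^2/2 - c/9 + exp(-9*c)/81


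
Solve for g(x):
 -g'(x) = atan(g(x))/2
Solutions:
 Integral(1/atan(_y), (_y, g(x))) = C1 - x/2


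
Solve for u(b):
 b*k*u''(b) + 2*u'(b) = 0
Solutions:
 u(b) = C1 + b^(((re(k) - 2)*re(k) + im(k)^2)/(re(k)^2 + im(k)^2))*(C2*sin(2*log(b)*Abs(im(k))/(re(k)^2 + im(k)^2)) + C3*cos(2*log(b)*im(k)/(re(k)^2 + im(k)^2)))


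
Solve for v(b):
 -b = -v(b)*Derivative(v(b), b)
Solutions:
 v(b) = -sqrt(C1 + b^2)
 v(b) = sqrt(C1 + b^2)


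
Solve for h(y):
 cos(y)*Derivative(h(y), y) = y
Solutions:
 h(y) = C1 + Integral(y/cos(y), y)


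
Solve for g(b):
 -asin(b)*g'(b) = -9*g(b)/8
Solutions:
 g(b) = C1*exp(9*Integral(1/asin(b), b)/8)


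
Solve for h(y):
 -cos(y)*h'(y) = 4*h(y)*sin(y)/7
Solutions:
 h(y) = C1*cos(y)^(4/7)


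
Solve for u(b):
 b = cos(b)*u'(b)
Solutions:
 u(b) = C1 + Integral(b/cos(b), b)


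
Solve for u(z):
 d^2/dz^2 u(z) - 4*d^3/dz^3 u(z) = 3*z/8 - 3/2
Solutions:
 u(z) = C1 + C2*z + C3*exp(z/4) + z^3/16


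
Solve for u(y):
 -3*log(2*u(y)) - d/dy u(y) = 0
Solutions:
 Integral(1/(log(_y) + log(2)), (_y, u(y)))/3 = C1 - y


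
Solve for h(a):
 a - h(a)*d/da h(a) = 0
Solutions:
 h(a) = -sqrt(C1 + a^2)
 h(a) = sqrt(C1 + a^2)


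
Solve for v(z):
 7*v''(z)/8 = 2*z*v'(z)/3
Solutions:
 v(z) = C1 + C2*erfi(2*sqrt(42)*z/21)


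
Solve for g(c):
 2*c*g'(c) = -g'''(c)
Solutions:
 g(c) = C1 + Integral(C2*airyai(-2^(1/3)*c) + C3*airybi(-2^(1/3)*c), c)


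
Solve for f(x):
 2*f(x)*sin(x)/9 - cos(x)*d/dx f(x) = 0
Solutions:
 f(x) = C1/cos(x)^(2/9)


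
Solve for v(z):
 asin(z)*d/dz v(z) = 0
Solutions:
 v(z) = C1


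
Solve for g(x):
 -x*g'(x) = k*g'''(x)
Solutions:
 g(x) = C1 + Integral(C2*airyai(x*(-1/k)^(1/3)) + C3*airybi(x*(-1/k)^(1/3)), x)


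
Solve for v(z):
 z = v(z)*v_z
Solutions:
 v(z) = -sqrt(C1 + z^2)
 v(z) = sqrt(C1 + z^2)


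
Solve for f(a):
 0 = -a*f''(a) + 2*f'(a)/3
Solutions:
 f(a) = C1 + C2*a^(5/3)


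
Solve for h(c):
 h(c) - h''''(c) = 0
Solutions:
 h(c) = C1*exp(-c) + C2*exp(c) + C3*sin(c) + C4*cos(c)


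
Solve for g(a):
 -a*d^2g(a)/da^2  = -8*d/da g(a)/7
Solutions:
 g(a) = C1 + C2*a^(15/7)


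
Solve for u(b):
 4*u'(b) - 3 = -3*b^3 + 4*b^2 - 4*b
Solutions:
 u(b) = C1 - 3*b^4/16 + b^3/3 - b^2/2 + 3*b/4


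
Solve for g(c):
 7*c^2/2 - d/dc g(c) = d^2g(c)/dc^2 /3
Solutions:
 g(c) = C1 + C2*exp(-3*c) + 7*c^3/6 - 7*c^2/6 + 7*c/9


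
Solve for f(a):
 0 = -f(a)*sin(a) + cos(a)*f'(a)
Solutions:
 f(a) = C1/cos(a)


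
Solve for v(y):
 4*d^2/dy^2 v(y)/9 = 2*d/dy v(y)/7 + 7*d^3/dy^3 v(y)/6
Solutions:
 v(y) = C1 + (C2*sin(2*sqrt(23)*y/21) + C3*cos(2*sqrt(23)*y/21))*exp(4*y/21)


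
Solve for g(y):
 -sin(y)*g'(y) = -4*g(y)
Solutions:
 g(y) = C1*(cos(y)^2 - 2*cos(y) + 1)/(cos(y)^2 + 2*cos(y) + 1)


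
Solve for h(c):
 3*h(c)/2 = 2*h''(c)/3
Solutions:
 h(c) = C1*exp(-3*c/2) + C2*exp(3*c/2)


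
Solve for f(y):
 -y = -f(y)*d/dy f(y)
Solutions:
 f(y) = -sqrt(C1 + y^2)
 f(y) = sqrt(C1 + y^2)


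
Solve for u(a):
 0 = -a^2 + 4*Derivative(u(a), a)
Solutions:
 u(a) = C1 + a^3/12


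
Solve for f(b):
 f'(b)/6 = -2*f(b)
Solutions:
 f(b) = C1*exp(-12*b)


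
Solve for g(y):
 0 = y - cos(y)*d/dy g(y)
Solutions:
 g(y) = C1 + Integral(y/cos(y), y)


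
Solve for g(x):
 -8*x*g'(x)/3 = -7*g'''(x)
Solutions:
 g(x) = C1 + Integral(C2*airyai(2*21^(2/3)*x/21) + C3*airybi(2*21^(2/3)*x/21), x)


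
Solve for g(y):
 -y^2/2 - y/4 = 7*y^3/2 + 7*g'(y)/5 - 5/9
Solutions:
 g(y) = C1 - 5*y^4/8 - 5*y^3/42 - 5*y^2/56 + 25*y/63


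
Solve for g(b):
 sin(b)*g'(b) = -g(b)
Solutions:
 g(b) = C1*sqrt(cos(b) + 1)/sqrt(cos(b) - 1)


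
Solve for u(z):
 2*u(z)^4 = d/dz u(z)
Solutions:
 u(z) = (-1/(C1 + 6*z))^(1/3)
 u(z) = (-1/(C1 + 2*z))^(1/3)*(-3^(2/3) - 3*3^(1/6)*I)/6
 u(z) = (-1/(C1 + 2*z))^(1/3)*(-3^(2/3) + 3*3^(1/6)*I)/6


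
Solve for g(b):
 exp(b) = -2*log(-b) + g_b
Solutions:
 g(b) = C1 + 2*b*log(-b) - 2*b + exp(b)


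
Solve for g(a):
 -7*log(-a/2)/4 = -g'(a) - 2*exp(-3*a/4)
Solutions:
 g(a) = C1 + 7*a*log(-a)/4 + 7*a*(-1 - log(2))/4 + 8*exp(-3*a/4)/3


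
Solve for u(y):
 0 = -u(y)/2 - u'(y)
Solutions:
 u(y) = C1*exp(-y/2)


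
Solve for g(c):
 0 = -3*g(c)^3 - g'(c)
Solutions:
 g(c) = -sqrt(2)*sqrt(-1/(C1 - 3*c))/2
 g(c) = sqrt(2)*sqrt(-1/(C1 - 3*c))/2


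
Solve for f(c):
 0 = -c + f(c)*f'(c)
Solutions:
 f(c) = -sqrt(C1 + c^2)
 f(c) = sqrt(C1 + c^2)


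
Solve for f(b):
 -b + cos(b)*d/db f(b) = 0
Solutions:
 f(b) = C1 + Integral(b/cos(b), b)


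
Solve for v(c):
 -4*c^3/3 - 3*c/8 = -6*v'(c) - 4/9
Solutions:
 v(c) = C1 + c^4/18 + c^2/32 - 2*c/27


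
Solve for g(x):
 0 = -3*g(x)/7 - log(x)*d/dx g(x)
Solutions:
 g(x) = C1*exp(-3*li(x)/7)


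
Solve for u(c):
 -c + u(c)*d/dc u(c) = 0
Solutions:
 u(c) = -sqrt(C1 + c^2)
 u(c) = sqrt(C1 + c^2)


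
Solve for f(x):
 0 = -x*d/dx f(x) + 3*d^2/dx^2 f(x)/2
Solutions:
 f(x) = C1 + C2*erfi(sqrt(3)*x/3)


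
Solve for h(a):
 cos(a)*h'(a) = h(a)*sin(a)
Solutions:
 h(a) = C1/cos(a)


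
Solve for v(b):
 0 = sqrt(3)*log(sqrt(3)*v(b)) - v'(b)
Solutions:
 -2*sqrt(3)*Integral(1/(2*log(_y) + log(3)), (_y, v(b)))/3 = C1 - b


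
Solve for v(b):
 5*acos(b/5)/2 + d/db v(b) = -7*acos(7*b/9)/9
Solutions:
 v(b) = C1 - 5*b*acos(b/5)/2 - 7*b*acos(7*b/9)/9 + 5*sqrt(25 - b^2)/2 + sqrt(81 - 49*b^2)/9


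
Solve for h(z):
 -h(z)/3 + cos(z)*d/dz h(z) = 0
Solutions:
 h(z) = C1*(sin(z) + 1)^(1/6)/(sin(z) - 1)^(1/6)


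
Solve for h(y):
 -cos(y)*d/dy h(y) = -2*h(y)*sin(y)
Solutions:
 h(y) = C1/cos(y)^2


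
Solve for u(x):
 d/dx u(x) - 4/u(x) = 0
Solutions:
 u(x) = -sqrt(C1 + 8*x)
 u(x) = sqrt(C1 + 8*x)


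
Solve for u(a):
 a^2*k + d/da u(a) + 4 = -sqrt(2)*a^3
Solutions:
 u(a) = C1 - sqrt(2)*a^4/4 - a^3*k/3 - 4*a


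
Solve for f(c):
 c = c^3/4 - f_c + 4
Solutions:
 f(c) = C1 + c^4/16 - c^2/2 + 4*c


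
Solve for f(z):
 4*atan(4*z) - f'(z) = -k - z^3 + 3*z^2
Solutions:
 f(z) = C1 + k*z + z^4/4 - z^3 + 4*z*atan(4*z) - log(16*z^2 + 1)/2


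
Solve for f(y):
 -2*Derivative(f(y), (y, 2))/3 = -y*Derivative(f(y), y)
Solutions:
 f(y) = C1 + C2*erfi(sqrt(3)*y/2)


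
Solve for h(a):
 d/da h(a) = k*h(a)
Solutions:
 h(a) = C1*exp(a*k)


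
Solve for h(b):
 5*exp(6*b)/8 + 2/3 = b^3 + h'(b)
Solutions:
 h(b) = C1 - b^4/4 + 2*b/3 + 5*exp(6*b)/48


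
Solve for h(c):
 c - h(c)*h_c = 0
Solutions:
 h(c) = -sqrt(C1 + c^2)
 h(c) = sqrt(C1 + c^2)


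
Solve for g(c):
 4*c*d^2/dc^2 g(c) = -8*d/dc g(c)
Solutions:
 g(c) = C1 + C2/c


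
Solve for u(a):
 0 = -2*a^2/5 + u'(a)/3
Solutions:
 u(a) = C1 + 2*a^3/5


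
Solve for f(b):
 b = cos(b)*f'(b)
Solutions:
 f(b) = C1 + Integral(b/cos(b), b)


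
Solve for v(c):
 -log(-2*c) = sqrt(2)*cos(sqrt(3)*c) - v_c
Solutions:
 v(c) = C1 + c*log(-c) - c + c*log(2) + sqrt(6)*sin(sqrt(3)*c)/3


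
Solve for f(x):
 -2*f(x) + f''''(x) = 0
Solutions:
 f(x) = C1*exp(-2^(1/4)*x) + C2*exp(2^(1/4)*x) + C3*sin(2^(1/4)*x) + C4*cos(2^(1/4)*x)


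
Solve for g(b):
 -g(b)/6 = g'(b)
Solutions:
 g(b) = C1*exp(-b/6)


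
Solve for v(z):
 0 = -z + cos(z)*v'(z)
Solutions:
 v(z) = C1 + Integral(z/cos(z), z)


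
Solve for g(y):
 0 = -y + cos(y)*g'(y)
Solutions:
 g(y) = C1 + Integral(y/cos(y), y)


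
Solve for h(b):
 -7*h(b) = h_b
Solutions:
 h(b) = C1*exp(-7*b)


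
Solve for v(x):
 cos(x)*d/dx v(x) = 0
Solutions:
 v(x) = C1


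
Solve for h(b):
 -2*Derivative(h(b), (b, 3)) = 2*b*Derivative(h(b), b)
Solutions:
 h(b) = C1 + Integral(C2*airyai(-b) + C3*airybi(-b), b)


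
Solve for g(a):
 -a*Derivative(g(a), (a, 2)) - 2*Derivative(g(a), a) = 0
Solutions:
 g(a) = C1 + C2/a


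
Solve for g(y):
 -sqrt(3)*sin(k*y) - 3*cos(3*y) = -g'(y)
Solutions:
 g(y) = C1 + sin(3*y) - sqrt(3)*cos(k*y)/k


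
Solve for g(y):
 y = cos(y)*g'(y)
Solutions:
 g(y) = C1 + Integral(y/cos(y), y)


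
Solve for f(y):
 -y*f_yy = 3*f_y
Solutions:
 f(y) = C1 + C2/y^2


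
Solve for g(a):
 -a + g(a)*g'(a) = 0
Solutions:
 g(a) = -sqrt(C1 + a^2)
 g(a) = sqrt(C1 + a^2)


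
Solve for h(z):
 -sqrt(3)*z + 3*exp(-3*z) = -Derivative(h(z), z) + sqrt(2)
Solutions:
 h(z) = C1 + sqrt(3)*z^2/2 + sqrt(2)*z + exp(-3*z)


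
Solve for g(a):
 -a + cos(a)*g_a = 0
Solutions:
 g(a) = C1 + Integral(a/cos(a), a)


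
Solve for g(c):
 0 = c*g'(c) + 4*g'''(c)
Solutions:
 g(c) = C1 + Integral(C2*airyai(-2^(1/3)*c/2) + C3*airybi(-2^(1/3)*c/2), c)


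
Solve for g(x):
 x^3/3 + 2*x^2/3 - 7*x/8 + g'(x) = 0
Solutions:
 g(x) = C1 - x^4/12 - 2*x^3/9 + 7*x^2/16


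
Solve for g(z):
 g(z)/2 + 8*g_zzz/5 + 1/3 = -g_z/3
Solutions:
 g(z) = C1*exp(-10^(1/3)*z*(-(27 + sqrt(739))^(1/3) + 10^(1/3)/(27 + sqrt(739))^(1/3))/24)*sin(10^(1/3)*sqrt(3)*z*(10^(1/3)/(27 + sqrt(739))^(1/3) + (27 + sqrt(739))^(1/3))/24) + C2*exp(-10^(1/3)*z*(-(27 + sqrt(739))^(1/3) + 10^(1/3)/(27 + sqrt(739))^(1/3))/24)*cos(10^(1/3)*sqrt(3)*z*(10^(1/3)/(27 + sqrt(739))^(1/3) + (27 + sqrt(739))^(1/3))/24) + C3*exp(10^(1/3)*z*(-(27 + sqrt(739))^(1/3) + 10^(1/3)/(27 + sqrt(739))^(1/3))/12) - 2/3


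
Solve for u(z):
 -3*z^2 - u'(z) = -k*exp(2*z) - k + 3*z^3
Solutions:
 u(z) = C1 + k*z + k*exp(2*z)/2 - 3*z^4/4 - z^3


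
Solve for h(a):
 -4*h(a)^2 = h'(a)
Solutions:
 h(a) = 1/(C1 + 4*a)


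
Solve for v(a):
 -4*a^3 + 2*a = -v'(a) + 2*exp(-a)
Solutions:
 v(a) = C1 + a^4 - a^2 - 2*exp(-a)


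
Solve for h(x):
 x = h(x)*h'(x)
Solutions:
 h(x) = -sqrt(C1 + x^2)
 h(x) = sqrt(C1 + x^2)


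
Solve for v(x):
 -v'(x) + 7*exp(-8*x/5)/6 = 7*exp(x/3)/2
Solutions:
 v(x) = C1 - 21*exp(x/3)/2 - 35*exp(-8*x/5)/48


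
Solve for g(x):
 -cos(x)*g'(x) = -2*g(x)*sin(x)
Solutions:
 g(x) = C1/cos(x)^2


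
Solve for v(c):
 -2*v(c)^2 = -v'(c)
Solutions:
 v(c) = -1/(C1 + 2*c)


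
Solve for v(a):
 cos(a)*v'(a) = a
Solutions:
 v(a) = C1 + Integral(a/cos(a), a)


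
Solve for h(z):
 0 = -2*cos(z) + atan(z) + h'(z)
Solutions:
 h(z) = C1 - z*atan(z) + log(z^2 + 1)/2 + 2*sin(z)


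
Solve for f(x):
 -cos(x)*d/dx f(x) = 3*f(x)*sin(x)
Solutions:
 f(x) = C1*cos(x)^3


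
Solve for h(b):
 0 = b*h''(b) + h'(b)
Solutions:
 h(b) = C1 + C2*log(b)


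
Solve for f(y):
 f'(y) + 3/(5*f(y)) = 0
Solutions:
 f(y) = -sqrt(C1 - 30*y)/5
 f(y) = sqrt(C1 - 30*y)/5


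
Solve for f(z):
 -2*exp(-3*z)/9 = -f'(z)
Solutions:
 f(z) = C1 - 2*exp(-3*z)/27


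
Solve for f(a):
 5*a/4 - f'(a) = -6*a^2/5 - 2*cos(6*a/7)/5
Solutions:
 f(a) = C1 + 2*a^3/5 + 5*a^2/8 + 7*sin(6*a/7)/15


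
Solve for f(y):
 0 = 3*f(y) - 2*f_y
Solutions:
 f(y) = C1*exp(3*y/2)


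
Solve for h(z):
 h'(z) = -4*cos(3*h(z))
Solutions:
 h(z) = -asin((C1 + exp(24*z))/(C1 - exp(24*z)))/3 + pi/3
 h(z) = asin((C1 + exp(24*z))/(C1 - exp(24*z)))/3


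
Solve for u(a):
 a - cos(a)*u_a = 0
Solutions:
 u(a) = C1 + Integral(a/cos(a), a)


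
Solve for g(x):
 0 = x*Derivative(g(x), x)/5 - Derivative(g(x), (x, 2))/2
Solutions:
 g(x) = C1 + C2*erfi(sqrt(5)*x/5)


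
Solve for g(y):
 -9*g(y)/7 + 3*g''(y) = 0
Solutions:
 g(y) = C1*exp(-sqrt(21)*y/7) + C2*exp(sqrt(21)*y/7)


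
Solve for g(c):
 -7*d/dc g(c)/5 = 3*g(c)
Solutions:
 g(c) = C1*exp(-15*c/7)


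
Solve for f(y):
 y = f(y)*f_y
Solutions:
 f(y) = -sqrt(C1 + y^2)
 f(y) = sqrt(C1 + y^2)


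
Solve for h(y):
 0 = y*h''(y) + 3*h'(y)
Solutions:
 h(y) = C1 + C2/y^2


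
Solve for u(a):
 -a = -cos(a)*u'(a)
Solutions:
 u(a) = C1 + Integral(a/cos(a), a)


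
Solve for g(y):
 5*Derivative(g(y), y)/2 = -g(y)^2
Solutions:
 g(y) = 5/(C1 + 2*y)


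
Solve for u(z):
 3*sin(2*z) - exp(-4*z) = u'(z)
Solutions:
 u(z) = C1 - 3*cos(2*z)/2 + exp(-4*z)/4


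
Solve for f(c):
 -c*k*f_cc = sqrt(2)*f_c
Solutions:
 f(c) = C1 + c^(((re(k) - sqrt(2))*re(k) + im(k)^2)/(re(k)^2 + im(k)^2))*(C2*sin(sqrt(2)*log(c)*Abs(im(k))/(re(k)^2 + im(k)^2)) + C3*cos(sqrt(2)*log(c)*im(k)/(re(k)^2 + im(k)^2)))
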